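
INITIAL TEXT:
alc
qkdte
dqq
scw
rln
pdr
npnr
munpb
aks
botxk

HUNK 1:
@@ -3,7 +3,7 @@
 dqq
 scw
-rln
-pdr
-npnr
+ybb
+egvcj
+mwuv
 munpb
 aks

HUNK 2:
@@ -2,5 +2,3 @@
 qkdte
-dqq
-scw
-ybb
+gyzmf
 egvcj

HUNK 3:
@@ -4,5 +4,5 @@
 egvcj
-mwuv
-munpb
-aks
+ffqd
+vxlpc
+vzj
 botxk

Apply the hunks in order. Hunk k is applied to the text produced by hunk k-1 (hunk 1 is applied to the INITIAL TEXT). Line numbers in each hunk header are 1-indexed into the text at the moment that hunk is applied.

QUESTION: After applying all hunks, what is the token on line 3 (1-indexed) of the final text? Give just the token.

Hunk 1: at line 3 remove [rln,pdr,npnr] add [ybb,egvcj,mwuv] -> 10 lines: alc qkdte dqq scw ybb egvcj mwuv munpb aks botxk
Hunk 2: at line 2 remove [dqq,scw,ybb] add [gyzmf] -> 8 lines: alc qkdte gyzmf egvcj mwuv munpb aks botxk
Hunk 3: at line 4 remove [mwuv,munpb,aks] add [ffqd,vxlpc,vzj] -> 8 lines: alc qkdte gyzmf egvcj ffqd vxlpc vzj botxk
Final line 3: gyzmf

Answer: gyzmf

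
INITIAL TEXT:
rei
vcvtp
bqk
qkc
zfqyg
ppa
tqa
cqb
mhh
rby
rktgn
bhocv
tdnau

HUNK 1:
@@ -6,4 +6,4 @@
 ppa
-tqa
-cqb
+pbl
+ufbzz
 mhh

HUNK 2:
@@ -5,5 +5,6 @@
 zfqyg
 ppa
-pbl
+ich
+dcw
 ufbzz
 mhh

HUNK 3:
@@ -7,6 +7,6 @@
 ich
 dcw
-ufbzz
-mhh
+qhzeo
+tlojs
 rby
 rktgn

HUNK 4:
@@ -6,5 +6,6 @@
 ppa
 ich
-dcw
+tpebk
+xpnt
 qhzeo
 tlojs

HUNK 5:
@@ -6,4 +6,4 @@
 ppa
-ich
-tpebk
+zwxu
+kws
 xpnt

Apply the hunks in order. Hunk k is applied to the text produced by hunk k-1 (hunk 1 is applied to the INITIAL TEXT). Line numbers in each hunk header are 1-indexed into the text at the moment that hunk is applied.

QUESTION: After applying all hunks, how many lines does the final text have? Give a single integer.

Answer: 15

Derivation:
Hunk 1: at line 6 remove [tqa,cqb] add [pbl,ufbzz] -> 13 lines: rei vcvtp bqk qkc zfqyg ppa pbl ufbzz mhh rby rktgn bhocv tdnau
Hunk 2: at line 5 remove [pbl] add [ich,dcw] -> 14 lines: rei vcvtp bqk qkc zfqyg ppa ich dcw ufbzz mhh rby rktgn bhocv tdnau
Hunk 3: at line 7 remove [ufbzz,mhh] add [qhzeo,tlojs] -> 14 lines: rei vcvtp bqk qkc zfqyg ppa ich dcw qhzeo tlojs rby rktgn bhocv tdnau
Hunk 4: at line 6 remove [dcw] add [tpebk,xpnt] -> 15 lines: rei vcvtp bqk qkc zfqyg ppa ich tpebk xpnt qhzeo tlojs rby rktgn bhocv tdnau
Hunk 5: at line 6 remove [ich,tpebk] add [zwxu,kws] -> 15 lines: rei vcvtp bqk qkc zfqyg ppa zwxu kws xpnt qhzeo tlojs rby rktgn bhocv tdnau
Final line count: 15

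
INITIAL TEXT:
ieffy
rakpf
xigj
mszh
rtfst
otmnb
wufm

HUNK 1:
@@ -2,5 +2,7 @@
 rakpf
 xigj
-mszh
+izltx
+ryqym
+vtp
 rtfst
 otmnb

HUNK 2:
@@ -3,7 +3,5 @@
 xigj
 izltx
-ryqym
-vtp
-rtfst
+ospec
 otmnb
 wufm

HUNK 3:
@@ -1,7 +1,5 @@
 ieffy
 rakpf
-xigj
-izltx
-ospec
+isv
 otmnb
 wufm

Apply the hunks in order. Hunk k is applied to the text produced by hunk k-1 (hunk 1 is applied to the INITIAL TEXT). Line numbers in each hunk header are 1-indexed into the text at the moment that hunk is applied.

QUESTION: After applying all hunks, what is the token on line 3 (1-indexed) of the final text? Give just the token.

Answer: isv

Derivation:
Hunk 1: at line 2 remove [mszh] add [izltx,ryqym,vtp] -> 9 lines: ieffy rakpf xigj izltx ryqym vtp rtfst otmnb wufm
Hunk 2: at line 3 remove [ryqym,vtp,rtfst] add [ospec] -> 7 lines: ieffy rakpf xigj izltx ospec otmnb wufm
Hunk 3: at line 1 remove [xigj,izltx,ospec] add [isv] -> 5 lines: ieffy rakpf isv otmnb wufm
Final line 3: isv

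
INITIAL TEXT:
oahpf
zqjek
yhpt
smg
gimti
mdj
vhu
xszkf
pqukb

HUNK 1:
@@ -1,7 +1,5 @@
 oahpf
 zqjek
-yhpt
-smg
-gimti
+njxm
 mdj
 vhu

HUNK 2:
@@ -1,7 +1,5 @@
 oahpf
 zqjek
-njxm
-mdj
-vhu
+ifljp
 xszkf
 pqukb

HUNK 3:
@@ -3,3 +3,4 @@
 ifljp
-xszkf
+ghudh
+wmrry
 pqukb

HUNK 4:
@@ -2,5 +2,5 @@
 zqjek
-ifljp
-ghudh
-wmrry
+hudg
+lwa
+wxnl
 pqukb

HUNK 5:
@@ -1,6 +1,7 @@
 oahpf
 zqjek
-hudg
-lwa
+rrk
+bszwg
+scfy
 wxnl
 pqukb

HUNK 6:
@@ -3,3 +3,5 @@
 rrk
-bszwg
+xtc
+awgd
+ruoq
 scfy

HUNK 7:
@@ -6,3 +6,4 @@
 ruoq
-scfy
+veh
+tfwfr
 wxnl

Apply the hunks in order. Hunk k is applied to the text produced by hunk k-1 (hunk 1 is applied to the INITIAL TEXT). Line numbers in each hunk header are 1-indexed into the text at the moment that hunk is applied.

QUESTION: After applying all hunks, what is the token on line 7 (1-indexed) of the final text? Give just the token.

Hunk 1: at line 1 remove [yhpt,smg,gimti] add [njxm] -> 7 lines: oahpf zqjek njxm mdj vhu xszkf pqukb
Hunk 2: at line 1 remove [njxm,mdj,vhu] add [ifljp] -> 5 lines: oahpf zqjek ifljp xszkf pqukb
Hunk 3: at line 3 remove [xszkf] add [ghudh,wmrry] -> 6 lines: oahpf zqjek ifljp ghudh wmrry pqukb
Hunk 4: at line 2 remove [ifljp,ghudh,wmrry] add [hudg,lwa,wxnl] -> 6 lines: oahpf zqjek hudg lwa wxnl pqukb
Hunk 5: at line 1 remove [hudg,lwa] add [rrk,bszwg,scfy] -> 7 lines: oahpf zqjek rrk bszwg scfy wxnl pqukb
Hunk 6: at line 3 remove [bszwg] add [xtc,awgd,ruoq] -> 9 lines: oahpf zqjek rrk xtc awgd ruoq scfy wxnl pqukb
Hunk 7: at line 6 remove [scfy] add [veh,tfwfr] -> 10 lines: oahpf zqjek rrk xtc awgd ruoq veh tfwfr wxnl pqukb
Final line 7: veh

Answer: veh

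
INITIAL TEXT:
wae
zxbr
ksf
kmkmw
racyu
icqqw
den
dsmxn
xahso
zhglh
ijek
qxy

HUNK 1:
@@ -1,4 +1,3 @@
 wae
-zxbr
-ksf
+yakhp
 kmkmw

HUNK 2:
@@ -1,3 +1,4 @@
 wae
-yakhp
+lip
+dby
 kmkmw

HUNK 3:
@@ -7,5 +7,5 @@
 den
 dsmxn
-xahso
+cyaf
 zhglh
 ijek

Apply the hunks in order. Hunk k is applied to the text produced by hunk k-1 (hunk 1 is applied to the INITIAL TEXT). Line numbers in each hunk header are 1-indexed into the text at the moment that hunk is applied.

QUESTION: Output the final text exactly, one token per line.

Hunk 1: at line 1 remove [zxbr,ksf] add [yakhp] -> 11 lines: wae yakhp kmkmw racyu icqqw den dsmxn xahso zhglh ijek qxy
Hunk 2: at line 1 remove [yakhp] add [lip,dby] -> 12 lines: wae lip dby kmkmw racyu icqqw den dsmxn xahso zhglh ijek qxy
Hunk 3: at line 7 remove [xahso] add [cyaf] -> 12 lines: wae lip dby kmkmw racyu icqqw den dsmxn cyaf zhglh ijek qxy

Answer: wae
lip
dby
kmkmw
racyu
icqqw
den
dsmxn
cyaf
zhglh
ijek
qxy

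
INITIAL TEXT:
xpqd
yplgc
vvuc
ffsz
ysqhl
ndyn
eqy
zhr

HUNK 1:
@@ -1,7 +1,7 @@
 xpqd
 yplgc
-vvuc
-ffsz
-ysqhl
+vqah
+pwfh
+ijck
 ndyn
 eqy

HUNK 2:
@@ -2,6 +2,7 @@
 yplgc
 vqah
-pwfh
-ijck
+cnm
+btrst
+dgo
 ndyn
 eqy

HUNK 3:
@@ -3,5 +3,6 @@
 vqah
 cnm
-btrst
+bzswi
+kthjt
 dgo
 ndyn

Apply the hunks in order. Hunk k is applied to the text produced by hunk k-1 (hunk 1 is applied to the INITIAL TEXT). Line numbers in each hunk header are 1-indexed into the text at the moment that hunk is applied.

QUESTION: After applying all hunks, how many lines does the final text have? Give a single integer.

Answer: 10

Derivation:
Hunk 1: at line 1 remove [vvuc,ffsz,ysqhl] add [vqah,pwfh,ijck] -> 8 lines: xpqd yplgc vqah pwfh ijck ndyn eqy zhr
Hunk 2: at line 2 remove [pwfh,ijck] add [cnm,btrst,dgo] -> 9 lines: xpqd yplgc vqah cnm btrst dgo ndyn eqy zhr
Hunk 3: at line 3 remove [btrst] add [bzswi,kthjt] -> 10 lines: xpqd yplgc vqah cnm bzswi kthjt dgo ndyn eqy zhr
Final line count: 10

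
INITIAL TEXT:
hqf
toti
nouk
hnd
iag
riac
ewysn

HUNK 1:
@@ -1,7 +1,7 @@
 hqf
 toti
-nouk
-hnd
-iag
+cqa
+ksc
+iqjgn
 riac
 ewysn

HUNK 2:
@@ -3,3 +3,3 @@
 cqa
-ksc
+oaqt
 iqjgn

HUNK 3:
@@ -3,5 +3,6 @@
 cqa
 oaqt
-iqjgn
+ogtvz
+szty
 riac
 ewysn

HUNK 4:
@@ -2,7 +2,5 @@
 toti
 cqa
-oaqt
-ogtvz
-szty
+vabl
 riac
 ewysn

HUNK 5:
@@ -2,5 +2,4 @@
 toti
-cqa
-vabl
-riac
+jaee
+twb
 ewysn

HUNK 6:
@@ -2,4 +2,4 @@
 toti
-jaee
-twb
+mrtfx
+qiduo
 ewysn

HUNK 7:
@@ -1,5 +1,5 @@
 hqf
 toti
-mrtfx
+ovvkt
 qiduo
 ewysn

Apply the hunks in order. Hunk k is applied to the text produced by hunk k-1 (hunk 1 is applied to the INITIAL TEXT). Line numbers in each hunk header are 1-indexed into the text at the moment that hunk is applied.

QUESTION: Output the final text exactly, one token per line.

Answer: hqf
toti
ovvkt
qiduo
ewysn

Derivation:
Hunk 1: at line 1 remove [nouk,hnd,iag] add [cqa,ksc,iqjgn] -> 7 lines: hqf toti cqa ksc iqjgn riac ewysn
Hunk 2: at line 3 remove [ksc] add [oaqt] -> 7 lines: hqf toti cqa oaqt iqjgn riac ewysn
Hunk 3: at line 3 remove [iqjgn] add [ogtvz,szty] -> 8 lines: hqf toti cqa oaqt ogtvz szty riac ewysn
Hunk 4: at line 2 remove [oaqt,ogtvz,szty] add [vabl] -> 6 lines: hqf toti cqa vabl riac ewysn
Hunk 5: at line 2 remove [cqa,vabl,riac] add [jaee,twb] -> 5 lines: hqf toti jaee twb ewysn
Hunk 6: at line 2 remove [jaee,twb] add [mrtfx,qiduo] -> 5 lines: hqf toti mrtfx qiduo ewysn
Hunk 7: at line 1 remove [mrtfx] add [ovvkt] -> 5 lines: hqf toti ovvkt qiduo ewysn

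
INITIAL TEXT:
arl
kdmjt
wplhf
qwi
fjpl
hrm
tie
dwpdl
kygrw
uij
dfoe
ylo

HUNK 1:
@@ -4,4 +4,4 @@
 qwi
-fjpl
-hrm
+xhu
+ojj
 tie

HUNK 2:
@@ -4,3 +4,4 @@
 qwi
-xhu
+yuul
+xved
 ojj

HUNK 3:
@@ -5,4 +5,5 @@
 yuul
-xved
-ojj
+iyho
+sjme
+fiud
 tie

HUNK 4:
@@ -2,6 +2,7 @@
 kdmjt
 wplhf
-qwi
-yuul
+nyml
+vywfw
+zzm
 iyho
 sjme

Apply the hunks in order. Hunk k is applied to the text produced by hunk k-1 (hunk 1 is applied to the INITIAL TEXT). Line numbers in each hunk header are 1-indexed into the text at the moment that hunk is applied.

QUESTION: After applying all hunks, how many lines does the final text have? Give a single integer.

Hunk 1: at line 4 remove [fjpl,hrm] add [xhu,ojj] -> 12 lines: arl kdmjt wplhf qwi xhu ojj tie dwpdl kygrw uij dfoe ylo
Hunk 2: at line 4 remove [xhu] add [yuul,xved] -> 13 lines: arl kdmjt wplhf qwi yuul xved ojj tie dwpdl kygrw uij dfoe ylo
Hunk 3: at line 5 remove [xved,ojj] add [iyho,sjme,fiud] -> 14 lines: arl kdmjt wplhf qwi yuul iyho sjme fiud tie dwpdl kygrw uij dfoe ylo
Hunk 4: at line 2 remove [qwi,yuul] add [nyml,vywfw,zzm] -> 15 lines: arl kdmjt wplhf nyml vywfw zzm iyho sjme fiud tie dwpdl kygrw uij dfoe ylo
Final line count: 15

Answer: 15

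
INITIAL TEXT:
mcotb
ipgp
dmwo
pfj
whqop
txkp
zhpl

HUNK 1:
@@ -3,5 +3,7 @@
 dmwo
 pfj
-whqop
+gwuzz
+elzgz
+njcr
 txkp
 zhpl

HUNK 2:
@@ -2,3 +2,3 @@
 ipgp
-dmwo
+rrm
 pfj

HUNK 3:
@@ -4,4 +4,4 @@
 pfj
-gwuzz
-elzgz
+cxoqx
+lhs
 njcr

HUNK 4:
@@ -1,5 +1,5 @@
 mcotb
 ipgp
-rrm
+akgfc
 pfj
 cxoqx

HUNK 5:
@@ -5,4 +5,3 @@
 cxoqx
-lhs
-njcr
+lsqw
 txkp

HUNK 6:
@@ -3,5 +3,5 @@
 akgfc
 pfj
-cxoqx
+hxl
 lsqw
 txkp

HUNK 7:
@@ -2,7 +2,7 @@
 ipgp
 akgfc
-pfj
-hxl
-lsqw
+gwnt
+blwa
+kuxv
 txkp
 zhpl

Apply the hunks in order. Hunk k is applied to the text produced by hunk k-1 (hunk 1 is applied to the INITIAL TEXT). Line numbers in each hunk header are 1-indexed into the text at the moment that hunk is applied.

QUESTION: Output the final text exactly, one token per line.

Answer: mcotb
ipgp
akgfc
gwnt
blwa
kuxv
txkp
zhpl

Derivation:
Hunk 1: at line 3 remove [whqop] add [gwuzz,elzgz,njcr] -> 9 lines: mcotb ipgp dmwo pfj gwuzz elzgz njcr txkp zhpl
Hunk 2: at line 2 remove [dmwo] add [rrm] -> 9 lines: mcotb ipgp rrm pfj gwuzz elzgz njcr txkp zhpl
Hunk 3: at line 4 remove [gwuzz,elzgz] add [cxoqx,lhs] -> 9 lines: mcotb ipgp rrm pfj cxoqx lhs njcr txkp zhpl
Hunk 4: at line 1 remove [rrm] add [akgfc] -> 9 lines: mcotb ipgp akgfc pfj cxoqx lhs njcr txkp zhpl
Hunk 5: at line 5 remove [lhs,njcr] add [lsqw] -> 8 lines: mcotb ipgp akgfc pfj cxoqx lsqw txkp zhpl
Hunk 6: at line 3 remove [cxoqx] add [hxl] -> 8 lines: mcotb ipgp akgfc pfj hxl lsqw txkp zhpl
Hunk 7: at line 2 remove [pfj,hxl,lsqw] add [gwnt,blwa,kuxv] -> 8 lines: mcotb ipgp akgfc gwnt blwa kuxv txkp zhpl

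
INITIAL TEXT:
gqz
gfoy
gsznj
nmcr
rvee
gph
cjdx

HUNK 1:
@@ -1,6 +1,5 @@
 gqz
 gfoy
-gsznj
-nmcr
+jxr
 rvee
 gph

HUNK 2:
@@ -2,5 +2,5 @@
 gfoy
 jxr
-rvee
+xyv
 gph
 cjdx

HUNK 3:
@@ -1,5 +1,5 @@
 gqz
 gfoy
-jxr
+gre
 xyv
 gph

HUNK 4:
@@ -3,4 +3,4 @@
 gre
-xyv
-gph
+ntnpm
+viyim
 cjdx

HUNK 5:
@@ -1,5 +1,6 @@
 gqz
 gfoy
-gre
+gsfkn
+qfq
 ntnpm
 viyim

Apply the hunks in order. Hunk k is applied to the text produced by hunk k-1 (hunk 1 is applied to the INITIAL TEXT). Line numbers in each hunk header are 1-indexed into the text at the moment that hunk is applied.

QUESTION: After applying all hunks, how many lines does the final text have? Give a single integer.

Hunk 1: at line 1 remove [gsznj,nmcr] add [jxr] -> 6 lines: gqz gfoy jxr rvee gph cjdx
Hunk 2: at line 2 remove [rvee] add [xyv] -> 6 lines: gqz gfoy jxr xyv gph cjdx
Hunk 3: at line 1 remove [jxr] add [gre] -> 6 lines: gqz gfoy gre xyv gph cjdx
Hunk 4: at line 3 remove [xyv,gph] add [ntnpm,viyim] -> 6 lines: gqz gfoy gre ntnpm viyim cjdx
Hunk 5: at line 1 remove [gre] add [gsfkn,qfq] -> 7 lines: gqz gfoy gsfkn qfq ntnpm viyim cjdx
Final line count: 7

Answer: 7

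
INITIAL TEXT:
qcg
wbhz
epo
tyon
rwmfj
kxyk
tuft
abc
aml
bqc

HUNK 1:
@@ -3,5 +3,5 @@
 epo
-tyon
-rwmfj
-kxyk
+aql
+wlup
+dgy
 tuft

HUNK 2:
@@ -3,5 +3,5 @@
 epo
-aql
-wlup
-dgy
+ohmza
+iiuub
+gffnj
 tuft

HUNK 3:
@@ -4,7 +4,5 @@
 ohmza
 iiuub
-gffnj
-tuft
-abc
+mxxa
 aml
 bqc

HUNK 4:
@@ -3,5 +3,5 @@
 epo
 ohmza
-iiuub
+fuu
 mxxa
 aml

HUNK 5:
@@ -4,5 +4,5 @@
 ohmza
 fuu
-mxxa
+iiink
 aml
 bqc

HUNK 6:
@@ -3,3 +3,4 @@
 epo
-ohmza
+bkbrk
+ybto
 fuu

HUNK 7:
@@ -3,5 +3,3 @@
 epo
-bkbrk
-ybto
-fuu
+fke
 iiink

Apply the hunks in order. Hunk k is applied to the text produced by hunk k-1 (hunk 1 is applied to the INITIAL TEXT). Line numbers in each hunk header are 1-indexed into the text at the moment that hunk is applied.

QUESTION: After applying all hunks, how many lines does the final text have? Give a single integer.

Answer: 7

Derivation:
Hunk 1: at line 3 remove [tyon,rwmfj,kxyk] add [aql,wlup,dgy] -> 10 lines: qcg wbhz epo aql wlup dgy tuft abc aml bqc
Hunk 2: at line 3 remove [aql,wlup,dgy] add [ohmza,iiuub,gffnj] -> 10 lines: qcg wbhz epo ohmza iiuub gffnj tuft abc aml bqc
Hunk 3: at line 4 remove [gffnj,tuft,abc] add [mxxa] -> 8 lines: qcg wbhz epo ohmza iiuub mxxa aml bqc
Hunk 4: at line 3 remove [iiuub] add [fuu] -> 8 lines: qcg wbhz epo ohmza fuu mxxa aml bqc
Hunk 5: at line 4 remove [mxxa] add [iiink] -> 8 lines: qcg wbhz epo ohmza fuu iiink aml bqc
Hunk 6: at line 3 remove [ohmza] add [bkbrk,ybto] -> 9 lines: qcg wbhz epo bkbrk ybto fuu iiink aml bqc
Hunk 7: at line 3 remove [bkbrk,ybto,fuu] add [fke] -> 7 lines: qcg wbhz epo fke iiink aml bqc
Final line count: 7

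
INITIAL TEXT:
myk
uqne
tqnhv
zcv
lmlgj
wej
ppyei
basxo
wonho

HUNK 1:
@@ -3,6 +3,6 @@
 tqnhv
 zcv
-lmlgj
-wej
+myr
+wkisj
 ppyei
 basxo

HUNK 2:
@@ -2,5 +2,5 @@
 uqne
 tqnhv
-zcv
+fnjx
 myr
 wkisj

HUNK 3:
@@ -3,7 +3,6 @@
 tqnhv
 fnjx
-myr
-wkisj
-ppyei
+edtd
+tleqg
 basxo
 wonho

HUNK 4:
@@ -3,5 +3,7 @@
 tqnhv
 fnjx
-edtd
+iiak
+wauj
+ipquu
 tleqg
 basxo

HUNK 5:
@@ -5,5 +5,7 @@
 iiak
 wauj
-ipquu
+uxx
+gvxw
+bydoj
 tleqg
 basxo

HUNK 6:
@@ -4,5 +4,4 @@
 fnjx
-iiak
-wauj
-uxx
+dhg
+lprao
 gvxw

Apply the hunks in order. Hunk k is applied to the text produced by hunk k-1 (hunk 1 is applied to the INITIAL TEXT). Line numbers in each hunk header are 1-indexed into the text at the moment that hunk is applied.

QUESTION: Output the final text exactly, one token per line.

Hunk 1: at line 3 remove [lmlgj,wej] add [myr,wkisj] -> 9 lines: myk uqne tqnhv zcv myr wkisj ppyei basxo wonho
Hunk 2: at line 2 remove [zcv] add [fnjx] -> 9 lines: myk uqne tqnhv fnjx myr wkisj ppyei basxo wonho
Hunk 3: at line 3 remove [myr,wkisj,ppyei] add [edtd,tleqg] -> 8 lines: myk uqne tqnhv fnjx edtd tleqg basxo wonho
Hunk 4: at line 3 remove [edtd] add [iiak,wauj,ipquu] -> 10 lines: myk uqne tqnhv fnjx iiak wauj ipquu tleqg basxo wonho
Hunk 5: at line 5 remove [ipquu] add [uxx,gvxw,bydoj] -> 12 lines: myk uqne tqnhv fnjx iiak wauj uxx gvxw bydoj tleqg basxo wonho
Hunk 6: at line 4 remove [iiak,wauj,uxx] add [dhg,lprao] -> 11 lines: myk uqne tqnhv fnjx dhg lprao gvxw bydoj tleqg basxo wonho

Answer: myk
uqne
tqnhv
fnjx
dhg
lprao
gvxw
bydoj
tleqg
basxo
wonho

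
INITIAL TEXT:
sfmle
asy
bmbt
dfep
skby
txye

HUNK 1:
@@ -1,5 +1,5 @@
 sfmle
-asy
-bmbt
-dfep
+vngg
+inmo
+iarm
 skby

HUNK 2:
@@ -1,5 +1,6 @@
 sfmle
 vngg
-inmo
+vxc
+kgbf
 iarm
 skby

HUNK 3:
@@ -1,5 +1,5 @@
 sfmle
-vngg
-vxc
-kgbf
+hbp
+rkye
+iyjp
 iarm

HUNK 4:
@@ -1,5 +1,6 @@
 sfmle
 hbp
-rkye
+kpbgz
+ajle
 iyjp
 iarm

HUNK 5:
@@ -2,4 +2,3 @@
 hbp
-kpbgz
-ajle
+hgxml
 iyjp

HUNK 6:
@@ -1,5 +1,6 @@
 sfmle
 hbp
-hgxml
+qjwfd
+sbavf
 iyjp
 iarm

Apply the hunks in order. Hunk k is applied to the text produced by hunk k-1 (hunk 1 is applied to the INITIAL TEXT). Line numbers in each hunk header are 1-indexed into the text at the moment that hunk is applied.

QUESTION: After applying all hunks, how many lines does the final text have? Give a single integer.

Hunk 1: at line 1 remove [asy,bmbt,dfep] add [vngg,inmo,iarm] -> 6 lines: sfmle vngg inmo iarm skby txye
Hunk 2: at line 1 remove [inmo] add [vxc,kgbf] -> 7 lines: sfmle vngg vxc kgbf iarm skby txye
Hunk 3: at line 1 remove [vngg,vxc,kgbf] add [hbp,rkye,iyjp] -> 7 lines: sfmle hbp rkye iyjp iarm skby txye
Hunk 4: at line 1 remove [rkye] add [kpbgz,ajle] -> 8 lines: sfmle hbp kpbgz ajle iyjp iarm skby txye
Hunk 5: at line 2 remove [kpbgz,ajle] add [hgxml] -> 7 lines: sfmle hbp hgxml iyjp iarm skby txye
Hunk 6: at line 1 remove [hgxml] add [qjwfd,sbavf] -> 8 lines: sfmle hbp qjwfd sbavf iyjp iarm skby txye
Final line count: 8

Answer: 8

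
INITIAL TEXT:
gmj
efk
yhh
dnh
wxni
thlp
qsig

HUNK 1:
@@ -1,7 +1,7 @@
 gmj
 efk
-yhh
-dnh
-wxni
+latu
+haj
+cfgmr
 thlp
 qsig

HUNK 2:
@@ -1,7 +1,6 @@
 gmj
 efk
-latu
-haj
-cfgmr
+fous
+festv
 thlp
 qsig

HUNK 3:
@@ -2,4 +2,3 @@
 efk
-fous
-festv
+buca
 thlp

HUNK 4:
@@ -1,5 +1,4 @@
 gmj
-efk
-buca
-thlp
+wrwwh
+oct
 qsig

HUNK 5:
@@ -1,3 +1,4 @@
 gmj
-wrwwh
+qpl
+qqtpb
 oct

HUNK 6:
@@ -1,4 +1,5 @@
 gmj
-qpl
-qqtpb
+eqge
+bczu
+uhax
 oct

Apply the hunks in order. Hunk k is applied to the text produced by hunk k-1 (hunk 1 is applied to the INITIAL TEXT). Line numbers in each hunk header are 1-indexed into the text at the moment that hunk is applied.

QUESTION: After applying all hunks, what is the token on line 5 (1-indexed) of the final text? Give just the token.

Answer: oct

Derivation:
Hunk 1: at line 1 remove [yhh,dnh,wxni] add [latu,haj,cfgmr] -> 7 lines: gmj efk latu haj cfgmr thlp qsig
Hunk 2: at line 1 remove [latu,haj,cfgmr] add [fous,festv] -> 6 lines: gmj efk fous festv thlp qsig
Hunk 3: at line 2 remove [fous,festv] add [buca] -> 5 lines: gmj efk buca thlp qsig
Hunk 4: at line 1 remove [efk,buca,thlp] add [wrwwh,oct] -> 4 lines: gmj wrwwh oct qsig
Hunk 5: at line 1 remove [wrwwh] add [qpl,qqtpb] -> 5 lines: gmj qpl qqtpb oct qsig
Hunk 6: at line 1 remove [qpl,qqtpb] add [eqge,bczu,uhax] -> 6 lines: gmj eqge bczu uhax oct qsig
Final line 5: oct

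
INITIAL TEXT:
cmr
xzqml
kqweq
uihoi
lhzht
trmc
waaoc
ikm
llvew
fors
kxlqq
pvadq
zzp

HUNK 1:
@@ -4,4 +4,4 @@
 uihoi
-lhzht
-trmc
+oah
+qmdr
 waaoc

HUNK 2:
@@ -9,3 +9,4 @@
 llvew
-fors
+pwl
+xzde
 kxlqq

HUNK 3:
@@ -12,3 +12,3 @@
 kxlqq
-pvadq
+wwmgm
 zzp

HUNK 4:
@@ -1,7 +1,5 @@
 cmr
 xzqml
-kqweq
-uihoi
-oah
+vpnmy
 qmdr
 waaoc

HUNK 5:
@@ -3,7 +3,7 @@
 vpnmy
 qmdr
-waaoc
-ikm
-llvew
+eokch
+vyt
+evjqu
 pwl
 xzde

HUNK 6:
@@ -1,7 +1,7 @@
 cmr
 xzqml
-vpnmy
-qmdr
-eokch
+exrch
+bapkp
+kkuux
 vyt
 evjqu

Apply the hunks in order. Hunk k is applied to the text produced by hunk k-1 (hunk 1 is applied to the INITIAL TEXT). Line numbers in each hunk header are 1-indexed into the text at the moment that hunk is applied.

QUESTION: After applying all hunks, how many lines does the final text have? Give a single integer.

Hunk 1: at line 4 remove [lhzht,trmc] add [oah,qmdr] -> 13 lines: cmr xzqml kqweq uihoi oah qmdr waaoc ikm llvew fors kxlqq pvadq zzp
Hunk 2: at line 9 remove [fors] add [pwl,xzde] -> 14 lines: cmr xzqml kqweq uihoi oah qmdr waaoc ikm llvew pwl xzde kxlqq pvadq zzp
Hunk 3: at line 12 remove [pvadq] add [wwmgm] -> 14 lines: cmr xzqml kqweq uihoi oah qmdr waaoc ikm llvew pwl xzde kxlqq wwmgm zzp
Hunk 4: at line 1 remove [kqweq,uihoi,oah] add [vpnmy] -> 12 lines: cmr xzqml vpnmy qmdr waaoc ikm llvew pwl xzde kxlqq wwmgm zzp
Hunk 5: at line 3 remove [waaoc,ikm,llvew] add [eokch,vyt,evjqu] -> 12 lines: cmr xzqml vpnmy qmdr eokch vyt evjqu pwl xzde kxlqq wwmgm zzp
Hunk 6: at line 1 remove [vpnmy,qmdr,eokch] add [exrch,bapkp,kkuux] -> 12 lines: cmr xzqml exrch bapkp kkuux vyt evjqu pwl xzde kxlqq wwmgm zzp
Final line count: 12

Answer: 12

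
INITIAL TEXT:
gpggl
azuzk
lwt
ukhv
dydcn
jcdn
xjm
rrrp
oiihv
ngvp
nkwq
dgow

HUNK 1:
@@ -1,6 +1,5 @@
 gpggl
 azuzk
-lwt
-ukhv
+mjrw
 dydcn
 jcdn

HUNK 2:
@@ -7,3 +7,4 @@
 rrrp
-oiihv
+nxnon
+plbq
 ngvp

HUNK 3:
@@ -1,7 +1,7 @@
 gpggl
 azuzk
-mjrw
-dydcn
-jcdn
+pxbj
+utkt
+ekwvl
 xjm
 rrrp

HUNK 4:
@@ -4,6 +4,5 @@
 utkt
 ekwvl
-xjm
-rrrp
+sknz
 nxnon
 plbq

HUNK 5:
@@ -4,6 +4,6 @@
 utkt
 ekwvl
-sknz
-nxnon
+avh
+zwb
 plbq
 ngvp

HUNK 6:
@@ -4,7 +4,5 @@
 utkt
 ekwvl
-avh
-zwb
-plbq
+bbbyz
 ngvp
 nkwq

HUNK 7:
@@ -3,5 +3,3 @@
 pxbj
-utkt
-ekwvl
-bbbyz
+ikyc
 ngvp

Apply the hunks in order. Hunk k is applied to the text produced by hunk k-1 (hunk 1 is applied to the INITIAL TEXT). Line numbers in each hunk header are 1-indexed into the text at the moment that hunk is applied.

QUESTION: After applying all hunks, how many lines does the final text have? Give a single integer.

Answer: 7

Derivation:
Hunk 1: at line 1 remove [lwt,ukhv] add [mjrw] -> 11 lines: gpggl azuzk mjrw dydcn jcdn xjm rrrp oiihv ngvp nkwq dgow
Hunk 2: at line 7 remove [oiihv] add [nxnon,plbq] -> 12 lines: gpggl azuzk mjrw dydcn jcdn xjm rrrp nxnon plbq ngvp nkwq dgow
Hunk 3: at line 1 remove [mjrw,dydcn,jcdn] add [pxbj,utkt,ekwvl] -> 12 lines: gpggl azuzk pxbj utkt ekwvl xjm rrrp nxnon plbq ngvp nkwq dgow
Hunk 4: at line 4 remove [xjm,rrrp] add [sknz] -> 11 lines: gpggl azuzk pxbj utkt ekwvl sknz nxnon plbq ngvp nkwq dgow
Hunk 5: at line 4 remove [sknz,nxnon] add [avh,zwb] -> 11 lines: gpggl azuzk pxbj utkt ekwvl avh zwb plbq ngvp nkwq dgow
Hunk 6: at line 4 remove [avh,zwb,plbq] add [bbbyz] -> 9 lines: gpggl azuzk pxbj utkt ekwvl bbbyz ngvp nkwq dgow
Hunk 7: at line 3 remove [utkt,ekwvl,bbbyz] add [ikyc] -> 7 lines: gpggl azuzk pxbj ikyc ngvp nkwq dgow
Final line count: 7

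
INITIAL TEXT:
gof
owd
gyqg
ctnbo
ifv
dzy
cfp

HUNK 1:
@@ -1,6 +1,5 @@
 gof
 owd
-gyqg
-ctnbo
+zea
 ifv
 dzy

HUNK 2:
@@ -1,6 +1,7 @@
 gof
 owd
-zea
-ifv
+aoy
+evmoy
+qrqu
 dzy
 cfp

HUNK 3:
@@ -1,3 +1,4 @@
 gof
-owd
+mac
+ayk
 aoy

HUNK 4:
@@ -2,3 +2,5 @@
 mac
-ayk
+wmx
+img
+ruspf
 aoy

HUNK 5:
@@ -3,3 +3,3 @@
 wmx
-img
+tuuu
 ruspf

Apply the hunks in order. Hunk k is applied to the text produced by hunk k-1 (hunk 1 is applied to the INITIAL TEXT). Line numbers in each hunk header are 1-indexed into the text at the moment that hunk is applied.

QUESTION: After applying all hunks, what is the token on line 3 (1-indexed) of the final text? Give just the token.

Hunk 1: at line 1 remove [gyqg,ctnbo] add [zea] -> 6 lines: gof owd zea ifv dzy cfp
Hunk 2: at line 1 remove [zea,ifv] add [aoy,evmoy,qrqu] -> 7 lines: gof owd aoy evmoy qrqu dzy cfp
Hunk 3: at line 1 remove [owd] add [mac,ayk] -> 8 lines: gof mac ayk aoy evmoy qrqu dzy cfp
Hunk 4: at line 2 remove [ayk] add [wmx,img,ruspf] -> 10 lines: gof mac wmx img ruspf aoy evmoy qrqu dzy cfp
Hunk 5: at line 3 remove [img] add [tuuu] -> 10 lines: gof mac wmx tuuu ruspf aoy evmoy qrqu dzy cfp
Final line 3: wmx

Answer: wmx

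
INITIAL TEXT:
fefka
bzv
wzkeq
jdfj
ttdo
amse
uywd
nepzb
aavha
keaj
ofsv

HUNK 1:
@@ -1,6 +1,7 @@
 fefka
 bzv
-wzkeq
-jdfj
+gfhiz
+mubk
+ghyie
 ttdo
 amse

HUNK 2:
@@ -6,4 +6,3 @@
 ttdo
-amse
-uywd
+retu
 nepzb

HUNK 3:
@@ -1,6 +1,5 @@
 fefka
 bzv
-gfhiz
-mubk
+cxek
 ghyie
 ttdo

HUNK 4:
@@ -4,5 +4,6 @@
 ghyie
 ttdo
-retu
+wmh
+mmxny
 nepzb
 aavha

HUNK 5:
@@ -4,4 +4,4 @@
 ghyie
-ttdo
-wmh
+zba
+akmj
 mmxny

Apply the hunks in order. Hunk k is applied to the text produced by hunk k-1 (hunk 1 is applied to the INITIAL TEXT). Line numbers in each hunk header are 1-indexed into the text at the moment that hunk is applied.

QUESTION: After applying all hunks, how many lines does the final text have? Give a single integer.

Hunk 1: at line 1 remove [wzkeq,jdfj] add [gfhiz,mubk,ghyie] -> 12 lines: fefka bzv gfhiz mubk ghyie ttdo amse uywd nepzb aavha keaj ofsv
Hunk 2: at line 6 remove [amse,uywd] add [retu] -> 11 lines: fefka bzv gfhiz mubk ghyie ttdo retu nepzb aavha keaj ofsv
Hunk 3: at line 1 remove [gfhiz,mubk] add [cxek] -> 10 lines: fefka bzv cxek ghyie ttdo retu nepzb aavha keaj ofsv
Hunk 4: at line 4 remove [retu] add [wmh,mmxny] -> 11 lines: fefka bzv cxek ghyie ttdo wmh mmxny nepzb aavha keaj ofsv
Hunk 5: at line 4 remove [ttdo,wmh] add [zba,akmj] -> 11 lines: fefka bzv cxek ghyie zba akmj mmxny nepzb aavha keaj ofsv
Final line count: 11

Answer: 11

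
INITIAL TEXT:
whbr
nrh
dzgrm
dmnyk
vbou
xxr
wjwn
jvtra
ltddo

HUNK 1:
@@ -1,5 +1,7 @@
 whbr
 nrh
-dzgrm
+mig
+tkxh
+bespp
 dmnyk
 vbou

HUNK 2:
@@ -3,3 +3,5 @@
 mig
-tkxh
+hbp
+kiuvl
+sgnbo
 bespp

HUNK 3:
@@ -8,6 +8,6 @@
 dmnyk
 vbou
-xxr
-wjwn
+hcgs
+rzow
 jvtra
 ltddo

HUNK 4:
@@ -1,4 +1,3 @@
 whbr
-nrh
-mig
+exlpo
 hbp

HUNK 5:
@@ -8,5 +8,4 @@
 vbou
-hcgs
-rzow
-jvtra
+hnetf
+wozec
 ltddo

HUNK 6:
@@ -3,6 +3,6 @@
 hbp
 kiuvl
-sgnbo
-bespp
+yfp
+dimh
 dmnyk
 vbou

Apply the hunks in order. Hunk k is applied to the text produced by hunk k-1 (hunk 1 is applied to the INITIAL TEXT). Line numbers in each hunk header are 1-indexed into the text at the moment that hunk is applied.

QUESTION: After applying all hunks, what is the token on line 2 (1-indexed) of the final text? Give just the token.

Hunk 1: at line 1 remove [dzgrm] add [mig,tkxh,bespp] -> 11 lines: whbr nrh mig tkxh bespp dmnyk vbou xxr wjwn jvtra ltddo
Hunk 2: at line 3 remove [tkxh] add [hbp,kiuvl,sgnbo] -> 13 lines: whbr nrh mig hbp kiuvl sgnbo bespp dmnyk vbou xxr wjwn jvtra ltddo
Hunk 3: at line 8 remove [xxr,wjwn] add [hcgs,rzow] -> 13 lines: whbr nrh mig hbp kiuvl sgnbo bespp dmnyk vbou hcgs rzow jvtra ltddo
Hunk 4: at line 1 remove [nrh,mig] add [exlpo] -> 12 lines: whbr exlpo hbp kiuvl sgnbo bespp dmnyk vbou hcgs rzow jvtra ltddo
Hunk 5: at line 8 remove [hcgs,rzow,jvtra] add [hnetf,wozec] -> 11 lines: whbr exlpo hbp kiuvl sgnbo bespp dmnyk vbou hnetf wozec ltddo
Hunk 6: at line 3 remove [sgnbo,bespp] add [yfp,dimh] -> 11 lines: whbr exlpo hbp kiuvl yfp dimh dmnyk vbou hnetf wozec ltddo
Final line 2: exlpo

Answer: exlpo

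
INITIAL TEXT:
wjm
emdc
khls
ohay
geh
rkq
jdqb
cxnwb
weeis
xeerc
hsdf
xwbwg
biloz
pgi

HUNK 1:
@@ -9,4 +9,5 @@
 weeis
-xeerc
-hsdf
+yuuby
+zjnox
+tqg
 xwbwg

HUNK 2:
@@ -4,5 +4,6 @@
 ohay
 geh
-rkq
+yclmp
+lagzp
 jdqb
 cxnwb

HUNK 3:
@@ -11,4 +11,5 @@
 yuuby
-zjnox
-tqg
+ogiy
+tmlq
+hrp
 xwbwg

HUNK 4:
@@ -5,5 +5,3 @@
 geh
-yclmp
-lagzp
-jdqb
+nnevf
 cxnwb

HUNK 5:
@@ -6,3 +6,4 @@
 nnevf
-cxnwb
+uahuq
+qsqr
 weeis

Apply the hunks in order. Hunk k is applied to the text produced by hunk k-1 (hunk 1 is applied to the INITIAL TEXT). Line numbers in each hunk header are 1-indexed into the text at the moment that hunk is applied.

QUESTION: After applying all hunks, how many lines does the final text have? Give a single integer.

Answer: 16

Derivation:
Hunk 1: at line 9 remove [xeerc,hsdf] add [yuuby,zjnox,tqg] -> 15 lines: wjm emdc khls ohay geh rkq jdqb cxnwb weeis yuuby zjnox tqg xwbwg biloz pgi
Hunk 2: at line 4 remove [rkq] add [yclmp,lagzp] -> 16 lines: wjm emdc khls ohay geh yclmp lagzp jdqb cxnwb weeis yuuby zjnox tqg xwbwg biloz pgi
Hunk 3: at line 11 remove [zjnox,tqg] add [ogiy,tmlq,hrp] -> 17 lines: wjm emdc khls ohay geh yclmp lagzp jdqb cxnwb weeis yuuby ogiy tmlq hrp xwbwg biloz pgi
Hunk 4: at line 5 remove [yclmp,lagzp,jdqb] add [nnevf] -> 15 lines: wjm emdc khls ohay geh nnevf cxnwb weeis yuuby ogiy tmlq hrp xwbwg biloz pgi
Hunk 5: at line 6 remove [cxnwb] add [uahuq,qsqr] -> 16 lines: wjm emdc khls ohay geh nnevf uahuq qsqr weeis yuuby ogiy tmlq hrp xwbwg biloz pgi
Final line count: 16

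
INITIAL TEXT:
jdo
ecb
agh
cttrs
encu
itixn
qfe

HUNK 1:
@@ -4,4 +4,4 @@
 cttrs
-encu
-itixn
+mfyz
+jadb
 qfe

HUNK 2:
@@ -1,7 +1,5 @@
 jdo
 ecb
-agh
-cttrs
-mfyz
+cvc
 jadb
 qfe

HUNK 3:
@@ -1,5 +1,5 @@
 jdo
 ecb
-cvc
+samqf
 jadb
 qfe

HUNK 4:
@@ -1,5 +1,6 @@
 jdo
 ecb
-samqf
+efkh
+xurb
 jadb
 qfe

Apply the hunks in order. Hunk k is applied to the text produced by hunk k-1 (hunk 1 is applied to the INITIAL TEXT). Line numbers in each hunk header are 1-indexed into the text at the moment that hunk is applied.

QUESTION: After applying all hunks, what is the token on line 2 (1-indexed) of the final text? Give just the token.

Hunk 1: at line 4 remove [encu,itixn] add [mfyz,jadb] -> 7 lines: jdo ecb agh cttrs mfyz jadb qfe
Hunk 2: at line 1 remove [agh,cttrs,mfyz] add [cvc] -> 5 lines: jdo ecb cvc jadb qfe
Hunk 3: at line 1 remove [cvc] add [samqf] -> 5 lines: jdo ecb samqf jadb qfe
Hunk 4: at line 1 remove [samqf] add [efkh,xurb] -> 6 lines: jdo ecb efkh xurb jadb qfe
Final line 2: ecb

Answer: ecb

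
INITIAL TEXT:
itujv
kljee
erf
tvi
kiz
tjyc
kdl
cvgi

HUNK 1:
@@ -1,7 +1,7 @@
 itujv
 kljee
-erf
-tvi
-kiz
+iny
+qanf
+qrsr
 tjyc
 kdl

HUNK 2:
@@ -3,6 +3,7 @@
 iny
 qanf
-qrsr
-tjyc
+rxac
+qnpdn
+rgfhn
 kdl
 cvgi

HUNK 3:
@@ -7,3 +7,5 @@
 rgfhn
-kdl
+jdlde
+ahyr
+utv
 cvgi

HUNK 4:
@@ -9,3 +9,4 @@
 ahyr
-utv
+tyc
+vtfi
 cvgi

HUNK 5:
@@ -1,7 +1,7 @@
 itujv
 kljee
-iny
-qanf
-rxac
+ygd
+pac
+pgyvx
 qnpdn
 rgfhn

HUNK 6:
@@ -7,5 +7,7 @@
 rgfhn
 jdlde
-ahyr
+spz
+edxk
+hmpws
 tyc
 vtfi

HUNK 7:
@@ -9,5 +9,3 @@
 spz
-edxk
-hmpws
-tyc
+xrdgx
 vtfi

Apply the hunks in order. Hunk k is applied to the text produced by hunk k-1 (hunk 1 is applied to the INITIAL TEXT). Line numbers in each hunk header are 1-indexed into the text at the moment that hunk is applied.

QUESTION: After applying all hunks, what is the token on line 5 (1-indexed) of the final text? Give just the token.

Hunk 1: at line 1 remove [erf,tvi,kiz] add [iny,qanf,qrsr] -> 8 lines: itujv kljee iny qanf qrsr tjyc kdl cvgi
Hunk 2: at line 3 remove [qrsr,tjyc] add [rxac,qnpdn,rgfhn] -> 9 lines: itujv kljee iny qanf rxac qnpdn rgfhn kdl cvgi
Hunk 3: at line 7 remove [kdl] add [jdlde,ahyr,utv] -> 11 lines: itujv kljee iny qanf rxac qnpdn rgfhn jdlde ahyr utv cvgi
Hunk 4: at line 9 remove [utv] add [tyc,vtfi] -> 12 lines: itujv kljee iny qanf rxac qnpdn rgfhn jdlde ahyr tyc vtfi cvgi
Hunk 5: at line 1 remove [iny,qanf,rxac] add [ygd,pac,pgyvx] -> 12 lines: itujv kljee ygd pac pgyvx qnpdn rgfhn jdlde ahyr tyc vtfi cvgi
Hunk 6: at line 7 remove [ahyr] add [spz,edxk,hmpws] -> 14 lines: itujv kljee ygd pac pgyvx qnpdn rgfhn jdlde spz edxk hmpws tyc vtfi cvgi
Hunk 7: at line 9 remove [edxk,hmpws,tyc] add [xrdgx] -> 12 lines: itujv kljee ygd pac pgyvx qnpdn rgfhn jdlde spz xrdgx vtfi cvgi
Final line 5: pgyvx

Answer: pgyvx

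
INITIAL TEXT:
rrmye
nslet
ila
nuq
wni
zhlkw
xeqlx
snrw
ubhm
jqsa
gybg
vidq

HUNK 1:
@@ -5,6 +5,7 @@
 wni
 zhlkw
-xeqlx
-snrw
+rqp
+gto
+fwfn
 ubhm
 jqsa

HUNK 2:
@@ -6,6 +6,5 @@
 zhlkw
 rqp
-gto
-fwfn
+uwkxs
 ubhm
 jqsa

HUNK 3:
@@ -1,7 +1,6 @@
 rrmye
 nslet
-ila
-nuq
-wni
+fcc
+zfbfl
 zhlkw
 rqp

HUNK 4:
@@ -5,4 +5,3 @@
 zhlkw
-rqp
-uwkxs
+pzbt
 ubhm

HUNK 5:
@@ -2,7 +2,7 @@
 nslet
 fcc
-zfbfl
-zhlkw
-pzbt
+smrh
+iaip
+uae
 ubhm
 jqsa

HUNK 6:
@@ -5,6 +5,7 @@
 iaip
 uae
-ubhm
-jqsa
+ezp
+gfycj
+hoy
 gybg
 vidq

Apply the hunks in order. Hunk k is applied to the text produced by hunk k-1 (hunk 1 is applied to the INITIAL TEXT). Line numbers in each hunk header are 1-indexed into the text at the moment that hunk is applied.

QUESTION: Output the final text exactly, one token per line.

Answer: rrmye
nslet
fcc
smrh
iaip
uae
ezp
gfycj
hoy
gybg
vidq

Derivation:
Hunk 1: at line 5 remove [xeqlx,snrw] add [rqp,gto,fwfn] -> 13 lines: rrmye nslet ila nuq wni zhlkw rqp gto fwfn ubhm jqsa gybg vidq
Hunk 2: at line 6 remove [gto,fwfn] add [uwkxs] -> 12 lines: rrmye nslet ila nuq wni zhlkw rqp uwkxs ubhm jqsa gybg vidq
Hunk 3: at line 1 remove [ila,nuq,wni] add [fcc,zfbfl] -> 11 lines: rrmye nslet fcc zfbfl zhlkw rqp uwkxs ubhm jqsa gybg vidq
Hunk 4: at line 5 remove [rqp,uwkxs] add [pzbt] -> 10 lines: rrmye nslet fcc zfbfl zhlkw pzbt ubhm jqsa gybg vidq
Hunk 5: at line 2 remove [zfbfl,zhlkw,pzbt] add [smrh,iaip,uae] -> 10 lines: rrmye nslet fcc smrh iaip uae ubhm jqsa gybg vidq
Hunk 6: at line 5 remove [ubhm,jqsa] add [ezp,gfycj,hoy] -> 11 lines: rrmye nslet fcc smrh iaip uae ezp gfycj hoy gybg vidq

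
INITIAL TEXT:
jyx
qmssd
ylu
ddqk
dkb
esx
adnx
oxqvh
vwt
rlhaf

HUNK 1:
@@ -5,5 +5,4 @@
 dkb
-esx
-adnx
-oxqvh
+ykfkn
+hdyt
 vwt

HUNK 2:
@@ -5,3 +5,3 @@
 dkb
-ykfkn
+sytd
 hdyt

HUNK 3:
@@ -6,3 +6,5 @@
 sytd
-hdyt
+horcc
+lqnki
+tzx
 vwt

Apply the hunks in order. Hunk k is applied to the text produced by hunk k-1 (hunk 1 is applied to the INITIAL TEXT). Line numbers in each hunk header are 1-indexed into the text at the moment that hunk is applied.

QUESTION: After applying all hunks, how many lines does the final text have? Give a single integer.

Answer: 11

Derivation:
Hunk 1: at line 5 remove [esx,adnx,oxqvh] add [ykfkn,hdyt] -> 9 lines: jyx qmssd ylu ddqk dkb ykfkn hdyt vwt rlhaf
Hunk 2: at line 5 remove [ykfkn] add [sytd] -> 9 lines: jyx qmssd ylu ddqk dkb sytd hdyt vwt rlhaf
Hunk 3: at line 6 remove [hdyt] add [horcc,lqnki,tzx] -> 11 lines: jyx qmssd ylu ddqk dkb sytd horcc lqnki tzx vwt rlhaf
Final line count: 11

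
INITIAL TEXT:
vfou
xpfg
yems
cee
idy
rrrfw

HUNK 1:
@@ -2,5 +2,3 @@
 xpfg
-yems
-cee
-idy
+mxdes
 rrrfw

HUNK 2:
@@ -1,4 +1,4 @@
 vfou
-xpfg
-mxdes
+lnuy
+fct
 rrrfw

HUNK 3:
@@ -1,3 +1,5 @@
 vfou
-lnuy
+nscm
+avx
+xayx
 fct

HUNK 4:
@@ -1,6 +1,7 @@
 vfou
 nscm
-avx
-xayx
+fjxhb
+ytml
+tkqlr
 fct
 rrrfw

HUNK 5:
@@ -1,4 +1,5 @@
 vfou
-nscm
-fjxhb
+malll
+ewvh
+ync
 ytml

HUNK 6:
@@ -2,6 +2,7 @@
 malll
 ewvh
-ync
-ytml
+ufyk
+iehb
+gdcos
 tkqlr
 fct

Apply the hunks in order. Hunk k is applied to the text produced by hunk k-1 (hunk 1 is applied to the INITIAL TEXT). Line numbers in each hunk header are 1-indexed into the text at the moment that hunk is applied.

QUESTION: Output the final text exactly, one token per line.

Answer: vfou
malll
ewvh
ufyk
iehb
gdcos
tkqlr
fct
rrrfw

Derivation:
Hunk 1: at line 2 remove [yems,cee,idy] add [mxdes] -> 4 lines: vfou xpfg mxdes rrrfw
Hunk 2: at line 1 remove [xpfg,mxdes] add [lnuy,fct] -> 4 lines: vfou lnuy fct rrrfw
Hunk 3: at line 1 remove [lnuy] add [nscm,avx,xayx] -> 6 lines: vfou nscm avx xayx fct rrrfw
Hunk 4: at line 1 remove [avx,xayx] add [fjxhb,ytml,tkqlr] -> 7 lines: vfou nscm fjxhb ytml tkqlr fct rrrfw
Hunk 5: at line 1 remove [nscm,fjxhb] add [malll,ewvh,ync] -> 8 lines: vfou malll ewvh ync ytml tkqlr fct rrrfw
Hunk 6: at line 2 remove [ync,ytml] add [ufyk,iehb,gdcos] -> 9 lines: vfou malll ewvh ufyk iehb gdcos tkqlr fct rrrfw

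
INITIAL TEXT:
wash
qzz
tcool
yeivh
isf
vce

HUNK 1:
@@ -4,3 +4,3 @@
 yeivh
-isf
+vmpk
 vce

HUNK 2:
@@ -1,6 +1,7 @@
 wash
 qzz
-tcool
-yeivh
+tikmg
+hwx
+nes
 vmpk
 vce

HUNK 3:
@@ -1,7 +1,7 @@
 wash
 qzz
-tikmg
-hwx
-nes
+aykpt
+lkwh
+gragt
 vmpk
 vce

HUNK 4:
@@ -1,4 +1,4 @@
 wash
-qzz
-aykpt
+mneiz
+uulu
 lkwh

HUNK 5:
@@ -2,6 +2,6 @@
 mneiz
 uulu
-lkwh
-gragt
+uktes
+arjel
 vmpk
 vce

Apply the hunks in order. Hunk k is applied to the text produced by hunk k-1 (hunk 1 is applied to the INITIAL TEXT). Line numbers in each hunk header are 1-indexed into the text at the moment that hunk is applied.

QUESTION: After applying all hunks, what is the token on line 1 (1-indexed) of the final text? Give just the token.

Answer: wash

Derivation:
Hunk 1: at line 4 remove [isf] add [vmpk] -> 6 lines: wash qzz tcool yeivh vmpk vce
Hunk 2: at line 1 remove [tcool,yeivh] add [tikmg,hwx,nes] -> 7 lines: wash qzz tikmg hwx nes vmpk vce
Hunk 3: at line 1 remove [tikmg,hwx,nes] add [aykpt,lkwh,gragt] -> 7 lines: wash qzz aykpt lkwh gragt vmpk vce
Hunk 4: at line 1 remove [qzz,aykpt] add [mneiz,uulu] -> 7 lines: wash mneiz uulu lkwh gragt vmpk vce
Hunk 5: at line 2 remove [lkwh,gragt] add [uktes,arjel] -> 7 lines: wash mneiz uulu uktes arjel vmpk vce
Final line 1: wash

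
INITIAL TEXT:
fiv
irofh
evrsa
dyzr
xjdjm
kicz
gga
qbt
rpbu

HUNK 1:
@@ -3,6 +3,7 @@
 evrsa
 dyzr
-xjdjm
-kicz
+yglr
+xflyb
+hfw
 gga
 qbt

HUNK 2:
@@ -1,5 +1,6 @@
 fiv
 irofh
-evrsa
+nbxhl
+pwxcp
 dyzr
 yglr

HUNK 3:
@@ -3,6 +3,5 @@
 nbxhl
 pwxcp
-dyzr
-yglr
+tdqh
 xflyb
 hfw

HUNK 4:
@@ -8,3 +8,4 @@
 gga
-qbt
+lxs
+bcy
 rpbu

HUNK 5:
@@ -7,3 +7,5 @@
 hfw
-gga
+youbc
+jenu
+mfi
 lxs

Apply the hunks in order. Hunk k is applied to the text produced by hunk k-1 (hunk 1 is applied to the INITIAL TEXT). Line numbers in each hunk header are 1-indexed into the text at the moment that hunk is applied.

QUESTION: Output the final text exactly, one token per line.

Hunk 1: at line 3 remove [xjdjm,kicz] add [yglr,xflyb,hfw] -> 10 lines: fiv irofh evrsa dyzr yglr xflyb hfw gga qbt rpbu
Hunk 2: at line 1 remove [evrsa] add [nbxhl,pwxcp] -> 11 lines: fiv irofh nbxhl pwxcp dyzr yglr xflyb hfw gga qbt rpbu
Hunk 3: at line 3 remove [dyzr,yglr] add [tdqh] -> 10 lines: fiv irofh nbxhl pwxcp tdqh xflyb hfw gga qbt rpbu
Hunk 4: at line 8 remove [qbt] add [lxs,bcy] -> 11 lines: fiv irofh nbxhl pwxcp tdqh xflyb hfw gga lxs bcy rpbu
Hunk 5: at line 7 remove [gga] add [youbc,jenu,mfi] -> 13 lines: fiv irofh nbxhl pwxcp tdqh xflyb hfw youbc jenu mfi lxs bcy rpbu

Answer: fiv
irofh
nbxhl
pwxcp
tdqh
xflyb
hfw
youbc
jenu
mfi
lxs
bcy
rpbu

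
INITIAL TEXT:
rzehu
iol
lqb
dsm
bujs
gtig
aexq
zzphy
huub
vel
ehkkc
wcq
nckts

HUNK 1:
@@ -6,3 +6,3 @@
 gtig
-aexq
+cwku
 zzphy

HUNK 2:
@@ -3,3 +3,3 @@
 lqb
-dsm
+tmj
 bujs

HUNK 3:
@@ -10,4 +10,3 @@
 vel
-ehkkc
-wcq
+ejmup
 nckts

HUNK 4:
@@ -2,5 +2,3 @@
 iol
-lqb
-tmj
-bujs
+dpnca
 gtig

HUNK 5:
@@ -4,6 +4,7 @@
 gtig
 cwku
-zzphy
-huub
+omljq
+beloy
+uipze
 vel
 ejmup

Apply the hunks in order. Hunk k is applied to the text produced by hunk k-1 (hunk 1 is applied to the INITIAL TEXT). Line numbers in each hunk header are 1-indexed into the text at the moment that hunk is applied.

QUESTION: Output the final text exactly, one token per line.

Answer: rzehu
iol
dpnca
gtig
cwku
omljq
beloy
uipze
vel
ejmup
nckts

Derivation:
Hunk 1: at line 6 remove [aexq] add [cwku] -> 13 lines: rzehu iol lqb dsm bujs gtig cwku zzphy huub vel ehkkc wcq nckts
Hunk 2: at line 3 remove [dsm] add [tmj] -> 13 lines: rzehu iol lqb tmj bujs gtig cwku zzphy huub vel ehkkc wcq nckts
Hunk 3: at line 10 remove [ehkkc,wcq] add [ejmup] -> 12 lines: rzehu iol lqb tmj bujs gtig cwku zzphy huub vel ejmup nckts
Hunk 4: at line 2 remove [lqb,tmj,bujs] add [dpnca] -> 10 lines: rzehu iol dpnca gtig cwku zzphy huub vel ejmup nckts
Hunk 5: at line 4 remove [zzphy,huub] add [omljq,beloy,uipze] -> 11 lines: rzehu iol dpnca gtig cwku omljq beloy uipze vel ejmup nckts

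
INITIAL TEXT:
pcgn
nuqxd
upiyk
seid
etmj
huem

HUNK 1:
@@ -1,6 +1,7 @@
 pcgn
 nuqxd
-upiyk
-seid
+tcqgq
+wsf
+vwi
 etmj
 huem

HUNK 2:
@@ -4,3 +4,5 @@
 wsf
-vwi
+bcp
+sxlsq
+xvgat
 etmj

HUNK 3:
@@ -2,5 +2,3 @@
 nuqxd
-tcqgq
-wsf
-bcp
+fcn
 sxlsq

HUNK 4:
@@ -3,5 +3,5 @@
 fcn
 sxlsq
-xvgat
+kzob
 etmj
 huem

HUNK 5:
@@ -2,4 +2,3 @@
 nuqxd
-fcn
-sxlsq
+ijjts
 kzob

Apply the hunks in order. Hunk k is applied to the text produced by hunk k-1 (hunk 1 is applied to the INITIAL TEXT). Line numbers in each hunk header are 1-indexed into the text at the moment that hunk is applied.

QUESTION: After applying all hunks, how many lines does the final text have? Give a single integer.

Answer: 6

Derivation:
Hunk 1: at line 1 remove [upiyk,seid] add [tcqgq,wsf,vwi] -> 7 lines: pcgn nuqxd tcqgq wsf vwi etmj huem
Hunk 2: at line 4 remove [vwi] add [bcp,sxlsq,xvgat] -> 9 lines: pcgn nuqxd tcqgq wsf bcp sxlsq xvgat etmj huem
Hunk 3: at line 2 remove [tcqgq,wsf,bcp] add [fcn] -> 7 lines: pcgn nuqxd fcn sxlsq xvgat etmj huem
Hunk 4: at line 3 remove [xvgat] add [kzob] -> 7 lines: pcgn nuqxd fcn sxlsq kzob etmj huem
Hunk 5: at line 2 remove [fcn,sxlsq] add [ijjts] -> 6 lines: pcgn nuqxd ijjts kzob etmj huem
Final line count: 6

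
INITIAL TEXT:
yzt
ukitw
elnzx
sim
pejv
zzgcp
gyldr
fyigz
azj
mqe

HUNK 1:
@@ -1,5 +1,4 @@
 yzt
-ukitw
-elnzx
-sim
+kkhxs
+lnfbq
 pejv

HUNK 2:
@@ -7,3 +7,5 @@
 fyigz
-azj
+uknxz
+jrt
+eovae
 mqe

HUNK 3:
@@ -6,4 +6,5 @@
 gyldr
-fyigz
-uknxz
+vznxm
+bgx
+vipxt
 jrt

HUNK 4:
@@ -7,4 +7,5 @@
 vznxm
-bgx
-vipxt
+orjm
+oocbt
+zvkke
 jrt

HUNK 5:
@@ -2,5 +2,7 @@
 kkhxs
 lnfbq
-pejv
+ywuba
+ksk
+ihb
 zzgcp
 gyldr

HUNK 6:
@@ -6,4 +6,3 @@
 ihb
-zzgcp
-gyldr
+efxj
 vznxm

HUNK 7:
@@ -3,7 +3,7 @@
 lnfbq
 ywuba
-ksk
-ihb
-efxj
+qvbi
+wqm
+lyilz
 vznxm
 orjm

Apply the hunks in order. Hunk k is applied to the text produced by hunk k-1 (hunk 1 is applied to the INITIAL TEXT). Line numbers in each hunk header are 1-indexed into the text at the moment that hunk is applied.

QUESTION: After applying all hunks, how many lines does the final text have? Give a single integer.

Hunk 1: at line 1 remove [ukitw,elnzx,sim] add [kkhxs,lnfbq] -> 9 lines: yzt kkhxs lnfbq pejv zzgcp gyldr fyigz azj mqe
Hunk 2: at line 7 remove [azj] add [uknxz,jrt,eovae] -> 11 lines: yzt kkhxs lnfbq pejv zzgcp gyldr fyigz uknxz jrt eovae mqe
Hunk 3: at line 6 remove [fyigz,uknxz] add [vznxm,bgx,vipxt] -> 12 lines: yzt kkhxs lnfbq pejv zzgcp gyldr vznxm bgx vipxt jrt eovae mqe
Hunk 4: at line 7 remove [bgx,vipxt] add [orjm,oocbt,zvkke] -> 13 lines: yzt kkhxs lnfbq pejv zzgcp gyldr vznxm orjm oocbt zvkke jrt eovae mqe
Hunk 5: at line 2 remove [pejv] add [ywuba,ksk,ihb] -> 15 lines: yzt kkhxs lnfbq ywuba ksk ihb zzgcp gyldr vznxm orjm oocbt zvkke jrt eovae mqe
Hunk 6: at line 6 remove [zzgcp,gyldr] add [efxj] -> 14 lines: yzt kkhxs lnfbq ywuba ksk ihb efxj vznxm orjm oocbt zvkke jrt eovae mqe
Hunk 7: at line 3 remove [ksk,ihb,efxj] add [qvbi,wqm,lyilz] -> 14 lines: yzt kkhxs lnfbq ywuba qvbi wqm lyilz vznxm orjm oocbt zvkke jrt eovae mqe
Final line count: 14

Answer: 14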